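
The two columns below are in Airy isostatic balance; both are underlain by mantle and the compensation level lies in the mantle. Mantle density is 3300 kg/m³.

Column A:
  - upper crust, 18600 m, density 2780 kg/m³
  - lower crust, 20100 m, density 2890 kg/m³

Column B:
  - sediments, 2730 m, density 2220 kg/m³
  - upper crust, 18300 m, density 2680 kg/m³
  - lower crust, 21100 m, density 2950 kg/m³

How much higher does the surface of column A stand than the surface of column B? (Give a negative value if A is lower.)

−1140 m

For any compensation level in the mantle, the mantle terms cancel and isostasy reduces to e = (Σt_A − Σt_B) − (Σ(ρt)_A − Σ(ρt)_B) / ρ_m.
Σt_A = 38700 m; Σt_B = 42130 m; Σ(ρt)_A = 109797000; Σ(ρt)_B = 117349600 (in m·kg/m³).
e = (38700 − 42130) − (109797000 − 117349600) / 3300 = −1140 m.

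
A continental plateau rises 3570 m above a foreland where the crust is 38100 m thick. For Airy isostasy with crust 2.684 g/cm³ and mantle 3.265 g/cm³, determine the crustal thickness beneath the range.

58200 m

Root depth r = h ρ_c / (ρ_m − ρ_c) = 3570 m × 2.684 / 0.581 = 16490 m.
Total thickness = T + h + r = 38100 m + 3570 m + 16490 m = 58200 m.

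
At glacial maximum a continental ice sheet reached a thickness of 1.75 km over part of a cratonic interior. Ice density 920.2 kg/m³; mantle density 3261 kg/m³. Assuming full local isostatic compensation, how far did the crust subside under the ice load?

Equating mass per unit area of the two columns: the ice load ρ_ice t is balanced by mantle displaced below, ρ_m s.
s = t ρ_ice / ρ_m = 1.75 km × 920.2/3261 = 0.494 km.

0.494 km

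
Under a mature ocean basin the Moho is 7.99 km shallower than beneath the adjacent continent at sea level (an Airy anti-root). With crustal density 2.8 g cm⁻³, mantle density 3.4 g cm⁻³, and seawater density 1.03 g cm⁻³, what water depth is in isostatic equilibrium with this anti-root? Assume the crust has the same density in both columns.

Replacing a thickness d of crust by seawater at the top must be balanced by replacing crust with mantle at the base: d (ρ_c − ρ_w) = a (ρ_m − ρ_c).
d = a (ρ_m − ρ_c)/(ρ_c − ρ_w) = 7.99 km × 0.6/1.77 = 2.71 km.

2.71 km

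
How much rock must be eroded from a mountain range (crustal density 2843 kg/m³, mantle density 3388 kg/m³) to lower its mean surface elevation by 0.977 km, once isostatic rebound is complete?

Net drop Δ = e − u = e − e ρ_c/ρ_m = e (ρ_m − ρ_c)/ρ_m.
e = Δ ρ_m/(ρ_m − ρ_c) = 0.977 km × 3388/545 = 6.07 km.

6.07 km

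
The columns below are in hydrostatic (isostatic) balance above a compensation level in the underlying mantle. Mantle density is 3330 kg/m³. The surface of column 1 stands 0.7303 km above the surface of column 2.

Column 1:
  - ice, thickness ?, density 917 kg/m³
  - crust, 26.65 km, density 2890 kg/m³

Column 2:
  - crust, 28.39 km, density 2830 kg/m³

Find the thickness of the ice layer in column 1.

Take the compensation level at the base of the deeper column (depth z_c below the surface of column 1) and equate Σ ρ_i t_i down to z_c; mantle fills any gap and the z_c terms cancel.
Column 1: x×917 + 26.65×2890 + (z_c − 26.65 − x)×3330
Column 2: 0.7303×0 + 28.39×2830 + (z_c − 0.7303 − 28.39)×3330
The z_c×3330 term appears on both sides and cancels. Collect the known terms of each column as K = Σ(ρt)_known − 3330 × (depth of known layers): K_1 = 77018.5 − 3330×26.65 = −11726; K_2 = 80343.7 − 3330×(0.7303 + 28.39) = −16626.899.
Balance: K_1 − x×(3330 − 917) = K_2, so x = (K_1 − K_2)/(3330 − 917) = 4900.9/2413 = 2.03 km.

2.03 km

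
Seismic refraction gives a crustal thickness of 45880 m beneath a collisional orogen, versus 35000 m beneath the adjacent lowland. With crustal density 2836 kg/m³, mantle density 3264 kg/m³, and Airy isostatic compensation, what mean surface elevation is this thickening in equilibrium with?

1430 m

Excess crust Δ = 45880 m − 35000 m = 10880 m, split between elevation h and root r with h + r = Δ.
Airy balance ρ_c h = (ρ_m − ρ_c) r gives r = h ρ_c/(ρ_m − ρ_c), so h (1 + ρ_c/(ρ_m − ρ_c)) = Δ, i.e. h = Δ (ρ_m − ρ_c)/ρ_m.
h = 10880 m × 428/3264 = 1430 m.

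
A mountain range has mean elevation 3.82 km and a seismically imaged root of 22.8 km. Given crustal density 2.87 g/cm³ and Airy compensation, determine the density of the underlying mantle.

Airy balance: ρ_c h = (ρ_m − ρ_c) r → ρ_m = ρ_c (1 + h/r).
ρ_m = 2.87 × (1 + 3.82 km/22.8 km) = 3.35 g/cm³.

3.35 g/cm³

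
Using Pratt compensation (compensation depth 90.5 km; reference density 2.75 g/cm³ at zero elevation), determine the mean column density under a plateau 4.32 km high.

Pratt balance: ρ_ref D = ρ (D + h).
ρ = ρ_ref D/(D + h) = 2.75 × 90.5 km/(90.5 km + 4.32 km) = 2.62 g/cm³.

2.62 g/cm³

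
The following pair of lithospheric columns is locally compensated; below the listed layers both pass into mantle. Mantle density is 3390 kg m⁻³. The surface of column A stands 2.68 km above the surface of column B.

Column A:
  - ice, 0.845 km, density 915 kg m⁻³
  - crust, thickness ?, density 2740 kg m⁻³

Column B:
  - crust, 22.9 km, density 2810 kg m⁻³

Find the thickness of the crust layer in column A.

31.2 km

Take the compensation level at the base of the deeper column (depth z_c below the surface of column A) and equate Σ ρ_i t_i down to z_c; mantle fills any gap and the z_c terms cancel.
Column A: 0.845×915 + x×2740 + (z_c − 0.845 − x)×3390
Column B: 2.68×0 + 22.9×2810 + (z_c − 2.68 − 22.9)×3390
The z_c×3390 term appears on both sides and cancels. Collect the known terms of each column as K = Σ(ρt)_known − 3390 × (depth of known layers): K_A = 773.175 − 3390×0.845 = −2091.375; K_B = 64349 − 3390×(2.68 + 22.9) = −22367.2.
Balance: K_A − x×(3390 − 2740) = K_B, so x = (K_A − K_B)/(3390 − 2740) = 20275.8/650 = 31.2 km.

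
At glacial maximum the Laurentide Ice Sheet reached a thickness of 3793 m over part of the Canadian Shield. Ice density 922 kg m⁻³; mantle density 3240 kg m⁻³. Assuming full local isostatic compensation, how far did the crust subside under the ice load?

Isostatic balance requires: the ice load ρ_ice t is balanced by mantle displaced below, ρ_m s.
s = t ρ_ice / ρ_m = 3793 m × 922/3240 = 1080 m.

1080 m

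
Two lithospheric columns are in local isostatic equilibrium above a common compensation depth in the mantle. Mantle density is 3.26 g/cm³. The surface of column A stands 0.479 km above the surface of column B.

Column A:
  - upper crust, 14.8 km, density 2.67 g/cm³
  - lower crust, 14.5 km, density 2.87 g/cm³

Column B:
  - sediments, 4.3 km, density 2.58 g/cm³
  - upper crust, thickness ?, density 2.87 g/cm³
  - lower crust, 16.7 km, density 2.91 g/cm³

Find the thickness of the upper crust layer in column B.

Take the compensation level at the base of the deeper column (depth z_c below the surface of column A) and equate Σ ρ_i t_i down to z_c; mantle fills any gap and the z_c terms cancel.
Column A: 14.8×2.67 + 14.5×2.87 + (z_c − 29.3)×3.26
Column B: 0.479×0 + 4.3×2.58 + x×2.87 + 16.7×2.91 + (z_c − 0.479 − 21 − x)×3.26
The z_c×3.26 term appears on both sides and cancels. Collect the known terms of each column as K = Σ(ρt)_known − 3.26 × (depth of known layers): K_A = 81.131 − 3.26×29.3 = −14.387; K_B = 59.691 − 3.26×(0.479 + 21) = −10.33054.
Balance: K_A = K_B − x×(3.26 − 2.87), so x = (K_B − K_A)/(3.26 − 2.87) = 4.05646/0.39 = 10.4 km.

10.4 km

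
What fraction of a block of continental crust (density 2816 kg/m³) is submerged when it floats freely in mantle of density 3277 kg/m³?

Submerged fraction = ρ_obj/ρ_fluid = 2816/3277 = 85.9%.

85.9%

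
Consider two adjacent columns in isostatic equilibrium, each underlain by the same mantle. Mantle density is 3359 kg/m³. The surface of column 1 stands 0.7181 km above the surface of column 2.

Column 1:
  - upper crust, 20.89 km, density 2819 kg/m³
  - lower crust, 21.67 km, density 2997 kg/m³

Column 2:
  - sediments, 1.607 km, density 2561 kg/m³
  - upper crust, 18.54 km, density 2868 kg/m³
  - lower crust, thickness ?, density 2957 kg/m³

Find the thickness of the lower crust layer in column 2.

Take the compensation level at the base of the deeper column (depth z_c below the surface of column 1) and equate Σ ρ_i t_i down to z_c; mantle fills any gap and the z_c terms cancel.
Column 1: 20.89×2819 + 21.67×2997 + (z_c − 42.56)×3359
Column 2: 0.7181×0 + 1.607×2561 + 18.54×2868 + x×2957 + (z_c − 0.7181 − 20.147 − x)×3359
The z_c×3359 term appears on both sides and cancels. Collect the known terms of each column as K = Σ(ρt)_known − 3359 × (depth of known layers): K_1 = 123833.9 − 3359×42.56 = −19125.14; K_2 = 57288.247 − 3359×(0.7181 + 20.147) = −12797.6239.
Balance: K_1 = K_2 − x×(3359 − 2957), so x = (K_2 − K_1)/(3359 − 2957) = 6327.52/402 = 15.7 km.

15.7 km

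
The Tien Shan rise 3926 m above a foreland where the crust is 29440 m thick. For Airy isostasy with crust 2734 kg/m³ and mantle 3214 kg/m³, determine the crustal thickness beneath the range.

55700 m

Root depth r = h ρ_c / (ρ_m − ρ_c) = 3926 m × 2734 / 480 = 22360 m.
Total thickness = T + h + r = 29440 m + 3926 m + 22360 m = 55700 m.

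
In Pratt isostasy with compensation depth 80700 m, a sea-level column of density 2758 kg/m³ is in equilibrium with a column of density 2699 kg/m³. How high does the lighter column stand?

ρ_ref D = ρ (D + h) → h = D (ρ_ref − ρ)/ρ.
h = 80700 m × (2758 − 2699)/2699 = 1760 m.

1760 m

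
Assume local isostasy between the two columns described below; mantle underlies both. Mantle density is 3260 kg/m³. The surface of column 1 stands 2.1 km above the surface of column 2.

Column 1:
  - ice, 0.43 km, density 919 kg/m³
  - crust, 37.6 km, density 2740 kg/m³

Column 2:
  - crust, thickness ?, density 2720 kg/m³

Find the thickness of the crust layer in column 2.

25.4 km

Take the compensation level at the base of the deeper column (depth z_c below the surface of column 1) and equate Σ ρ_i t_i down to z_c; mantle fills any gap and the z_c terms cancel.
Column 1: 0.43×919 + 37.6×2740 + (z_c − 38.03)×3260
Column 2: 2.1×0 + x×2720 + (z_c − 2.1 − 0 − x)×3260
The z_c×3260 term appears on both sides and cancels. Collect the known terms of each column as K = Σ(ρt)_known − 3260 × (depth of known layers): K_1 = 103419.17 − 3260×38.03 = −20558.63; K_2 = 0 − 3260×(2.1 + 0) = −6846.
Balance: K_1 = K_2 − x×(3260 − 2720), so x = (K_2 − K_1)/(3260 − 2720) = 13712.6/540 = 25.4 km.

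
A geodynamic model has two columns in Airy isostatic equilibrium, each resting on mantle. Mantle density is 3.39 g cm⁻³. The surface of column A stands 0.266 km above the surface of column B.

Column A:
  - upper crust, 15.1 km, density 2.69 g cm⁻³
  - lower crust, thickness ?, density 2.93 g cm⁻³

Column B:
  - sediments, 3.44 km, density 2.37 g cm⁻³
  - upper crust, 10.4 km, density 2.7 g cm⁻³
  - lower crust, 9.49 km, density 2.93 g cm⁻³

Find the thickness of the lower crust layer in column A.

11.7 km

Take the compensation level at the base of the deeper column (depth z_c below the surface of column A) and equate Σ ρ_i t_i down to z_c; mantle fills any gap and the z_c terms cancel.
Column A: 15.1×2.69 + x×2.93 + (z_c − 15.1 − x)×3.39
Column B: 0.266×0 + 3.44×2.37 + 10.4×2.7 + 9.49×2.93 + (z_c − 0.266 − 23.33)×3.39
The z_c×3.39 term appears on both sides and cancels. Collect the known terms of each column as K = Σ(ρt)_known − 3.39 × (depth of known layers): K_A = 40.619 − 3.39×15.1 = −10.57; K_B = 64.0385 − 3.39×(0.266 + 23.33) = −15.95194.
Balance: K_A − x×(3.39 − 2.93) = K_B, so x = (K_A − K_B)/(3.39 − 2.93) = 5.38194/0.46 = 11.7 km.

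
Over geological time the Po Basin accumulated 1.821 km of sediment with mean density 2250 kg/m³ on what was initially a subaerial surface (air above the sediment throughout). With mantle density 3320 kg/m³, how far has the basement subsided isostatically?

1.23 km

Subaerial load: s = t ρ_sed / ρ_m = 1.821 km × 2250/3320 = 1.23 km.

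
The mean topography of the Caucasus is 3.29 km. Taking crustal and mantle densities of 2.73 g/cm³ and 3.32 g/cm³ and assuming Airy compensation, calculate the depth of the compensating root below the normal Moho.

Balancing pressure at the compensation depth: the weight of the topography is balanced by the buoyancy of the root, ρ_c h = (ρ_m − ρ_c) r.
r = h · ρ_c / (ρ_m − ρ_c) = 3.29 km × 2.73 / (3.32 − 2.73) = 15.2 km.

15.2 km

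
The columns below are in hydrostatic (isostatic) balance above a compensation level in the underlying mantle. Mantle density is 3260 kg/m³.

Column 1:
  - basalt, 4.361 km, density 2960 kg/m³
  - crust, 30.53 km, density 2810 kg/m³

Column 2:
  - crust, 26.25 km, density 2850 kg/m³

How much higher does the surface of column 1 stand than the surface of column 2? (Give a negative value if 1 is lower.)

For any compensation level in the mantle, the mantle terms cancel and isostasy reduces to e = (Σt_1 − Σt_2) − (Σ(ρt)_1 − Σ(ρt)_2) / ρ_m.
Σt_1 = 34.891 km; Σt_2 = 26.25 km; Σ(ρt)_1 = 98697.86; Σ(ρt)_2 = 74812.5 (in km·kg/m³).
e = (34.891 − 26.25) − (98697.86 − 74812.5) / 3260 = 1.31 km.

1.31 km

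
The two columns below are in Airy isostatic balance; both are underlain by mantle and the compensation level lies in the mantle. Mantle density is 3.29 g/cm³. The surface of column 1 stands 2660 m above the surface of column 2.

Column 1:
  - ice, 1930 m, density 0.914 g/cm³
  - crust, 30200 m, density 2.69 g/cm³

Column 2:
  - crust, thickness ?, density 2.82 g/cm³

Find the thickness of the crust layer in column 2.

Take the compensation level at the base of the deeper column (depth z_c below the surface of column 1) and equate Σ ρ_i t_i down to z_c; mantle fills any gap and the z_c terms cancel.
Column 1: 1930×0.914 + 30200×2.69 + (z_c − 32130)×3.29
Column 2: 2660×0 + x×2.82 + (z_c − 2660 − 0 − x)×3.29
The z_c×3.29 term appears on both sides and cancels. Collect the known terms of each column as K = Σ(ρt)_known − 3.29 × (depth of known layers): K_1 = 83002.02 − 3.29×32130 = −22705.68; K_2 = 0 − 3.29×(2660 + 0) = −8751.4.
Balance: K_1 = K_2 − x×(3.29 − 2.82), so x = (K_2 − K_1)/(3.29 − 2.82) = 13954.3/0.47 = 29700 m.

29700 m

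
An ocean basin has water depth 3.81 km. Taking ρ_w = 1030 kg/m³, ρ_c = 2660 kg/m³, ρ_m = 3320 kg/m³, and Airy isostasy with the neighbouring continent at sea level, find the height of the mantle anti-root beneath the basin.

Balancing pressure at the compensation depth: replacing crust with seawater at the top is compensated by replacing crust with mantle at the base: d (ρ_c − ρ_w) = a (ρ_m − ρ_c).
a = d (ρ_c − ρ_w)/(ρ_m − ρ_c) = 3.81 km × 1630/660 = 9.41 km.

9.41 km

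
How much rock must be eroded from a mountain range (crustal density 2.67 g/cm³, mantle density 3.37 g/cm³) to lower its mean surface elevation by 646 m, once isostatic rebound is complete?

3110 m

Net drop Δ = e − u = e − e ρ_c/ρ_m = e (ρ_m − ρ_c)/ρ_m.
e = Δ ρ_m/(ρ_m − ρ_c) = 646 m × 3.37/0.7 = 3110 m.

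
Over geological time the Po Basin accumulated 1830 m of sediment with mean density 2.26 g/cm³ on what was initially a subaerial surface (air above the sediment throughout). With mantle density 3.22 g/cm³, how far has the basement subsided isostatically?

1280 m

Subaerial load: s = t ρ_sed / ρ_m = 1830 m × 2.26/3.22 = 1280 m.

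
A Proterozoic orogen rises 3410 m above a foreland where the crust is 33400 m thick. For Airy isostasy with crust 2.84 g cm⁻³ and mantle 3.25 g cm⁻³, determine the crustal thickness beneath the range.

60400 m

Root depth r = h ρ_c / (ρ_m − ρ_c) = 3410 m × 2.84 / 0.41 = 23620 m.
Total thickness = T + h + r = 33400 m + 3410 m + 23620 m = 60400 m.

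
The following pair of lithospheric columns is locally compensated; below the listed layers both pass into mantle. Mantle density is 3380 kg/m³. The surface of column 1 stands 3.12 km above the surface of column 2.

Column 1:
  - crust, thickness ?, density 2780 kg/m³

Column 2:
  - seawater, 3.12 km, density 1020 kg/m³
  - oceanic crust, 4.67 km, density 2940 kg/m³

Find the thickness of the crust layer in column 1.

Take the compensation level at the base of the deeper column (depth z_c below the surface of column 1) and equate Σ ρ_i t_i down to z_c; mantle fills any gap and the z_c terms cancel.
Column 1: x×2780 + (z_c − 0 − x)×3380
Column 2: 3.12×0 + 3.12×1020 + 4.67×2940 + (z_c − 3.12 − 7.79)×3380
The z_c×3380 term appears on both sides and cancels. Collect the known terms of each column as K = Σ(ρt)_known − 3380 × (depth of known layers): K_1 = 0 − 3380×0 = 0; K_2 = 16912.2 − 3380×(3.12 + 7.79) = −19963.6.
Balance: K_1 − x×(3380 − 2780) = K_2, so x = (K_1 − K_2)/(3380 − 2780) = 19963.6/600 = 33.3 km.

33.3 km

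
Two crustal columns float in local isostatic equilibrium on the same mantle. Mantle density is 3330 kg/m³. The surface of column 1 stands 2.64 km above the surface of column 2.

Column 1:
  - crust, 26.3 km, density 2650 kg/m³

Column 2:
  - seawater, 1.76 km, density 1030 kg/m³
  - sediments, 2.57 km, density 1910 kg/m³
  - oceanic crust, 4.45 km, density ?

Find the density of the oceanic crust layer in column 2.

3020 kg/m³

Take the compensation level at the base of the deeper column (depth z_c below the surface of column 1) and equate Σ ρ_i t_i down to z_c; mantle fills any gap and the z_c terms cancel.
Column 1: 26.3×2650 + (z_c − 26.3)×3330
Column 2: 2.64×0 + 1.76×1030 + 2.57×1910 + 4.45×ρ + (z_c − 2.64 − 8.78)×3330
The z_c×3330 term appears on both sides and cancels. Collect the known terms of each column as K = Σ(ρt)_known − 3330 × (depth of known layers): K_1 = 69695 − 3330×26.3 = −17884; K_2 = 6721.5 − 3330×(2.64 + 8.78) = −31307.1.
Balance: K_1 = K_2 + 4.45×ρ, so ρ = (K_1 − K_2)/4.45 = 13423.1/4.45 = 3020 kg/m³.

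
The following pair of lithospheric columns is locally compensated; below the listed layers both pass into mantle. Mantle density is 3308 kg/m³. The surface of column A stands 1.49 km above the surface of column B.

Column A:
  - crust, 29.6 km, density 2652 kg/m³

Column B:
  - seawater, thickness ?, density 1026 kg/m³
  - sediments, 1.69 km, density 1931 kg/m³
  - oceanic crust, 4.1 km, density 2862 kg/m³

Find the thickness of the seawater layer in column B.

Take the compensation level at the base of the deeper column (depth z_c below the surface of column A) and equate Σ ρ_i t_i down to z_c; mantle fills any gap and the z_c terms cancel.
Column A: 29.6×2652 + (z_c − 29.6)×3308
Column B: 1.49×0 + x×1026 + 1.69×1931 + 4.1×2862 + (z_c − 1.49 − 5.79 − x)×3308
The z_c×3308 term appears on both sides and cancels. Collect the known terms of each column as K = Σ(ρt)_known − 3308 × (depth of known layers): K_A = 78499.2 − 3308×29.6 = −19417.6; K_B = 14997.59 − 3308×(1.49 + 5.79) = −9084.65.
Balance: K_A = K_B − x×(3308 − 1026), so x = (K_B − K_A)/(3308 − 1026) = 10333/2282 = 4.53 km.

4.53 km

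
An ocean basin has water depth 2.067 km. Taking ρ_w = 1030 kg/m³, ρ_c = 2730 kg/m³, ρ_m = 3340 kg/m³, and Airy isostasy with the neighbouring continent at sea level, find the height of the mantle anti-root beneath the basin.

Balancing pressure at the compensation depth: replacing crust with seawater at the top is compensated by replacing crust with mantle at the base: d (ρ_c − ρ_w) = a (ρ_m − ρ_c).
a = d (ρ_c − ρ_w)/(ρ_m − ρ_c) = 2.067 km × 1700/610 = 5.76 km.

5.76 km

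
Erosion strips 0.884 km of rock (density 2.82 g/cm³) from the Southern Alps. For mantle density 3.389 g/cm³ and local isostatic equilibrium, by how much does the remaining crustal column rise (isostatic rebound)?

0.736 km

Unloading: uplift u = e ρ_c/ρ_m = 0.884 km × 2.82/3.389 = 0.736 km.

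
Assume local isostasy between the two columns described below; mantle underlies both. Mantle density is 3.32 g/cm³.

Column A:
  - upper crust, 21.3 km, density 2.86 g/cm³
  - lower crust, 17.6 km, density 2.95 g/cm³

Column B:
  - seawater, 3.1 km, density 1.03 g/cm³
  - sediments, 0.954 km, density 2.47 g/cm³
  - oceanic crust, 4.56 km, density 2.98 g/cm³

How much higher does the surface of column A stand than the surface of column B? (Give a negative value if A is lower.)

2.06 km

For any compensation level in the mantle, the mantle terms cancel and isostasy reduces to e = (Σt_A − Σt_B) − (Σ(ρt)_A − Σ(ρt)_B) / ρ_m.
Σt_A = 38.9 km; Σt_B = 8.614 km; Σ(ρt)_A = 112.838; Σ(ρt)_B = 19.13818 (in km·g/cm³).
e = (38.9 − 8.614) − (112.838 − 19.13818) / 3.32 = 2.06 km.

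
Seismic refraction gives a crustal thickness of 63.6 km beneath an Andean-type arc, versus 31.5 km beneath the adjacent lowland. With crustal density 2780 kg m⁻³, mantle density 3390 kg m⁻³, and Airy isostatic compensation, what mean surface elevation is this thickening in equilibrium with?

5.78 km

Excess crust Δ = 63.6 km − 31.5 km = 32.1 km, split between elevation h and root r with h + r = Δ.
Airy balance ρ_c h = (ρ_m − ρ_c) r gives r = h ρ_c/(ρ_m − ρ_c), so h (1 + ρ_c/(ρ_m − ρ_c)) = Δ, i.e. h = Δ (ρ_m − ρ_c)/ρ_m.
h = 32.1 km × 610/3390 = 5.78 km.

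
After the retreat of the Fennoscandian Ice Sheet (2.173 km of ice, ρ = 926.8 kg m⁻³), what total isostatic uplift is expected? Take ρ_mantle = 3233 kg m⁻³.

Removing the load lets mantle flow back in; uplift u satisfies ρ_ice t = ρ_m u.
u = t ρ_ice/ρ_m = 2.173 km × 926.8/3233 = 0.623 km.

0.623 km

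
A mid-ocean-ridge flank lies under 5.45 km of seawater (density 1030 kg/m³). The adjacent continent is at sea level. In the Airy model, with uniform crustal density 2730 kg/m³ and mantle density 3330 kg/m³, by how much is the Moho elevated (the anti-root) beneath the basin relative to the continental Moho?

For local isostatic compensation: replacing crust with seawater at the top is compensated by replacing crust with mantle at the base: d (ρ_c − ρ_w) = a (ρ_m − ρ_c).
a = d (ρ_c − ρ_w)/(ρ_m − ρ_c) = 5.45 km × 1700/600 = 15.4 km.

15.4 km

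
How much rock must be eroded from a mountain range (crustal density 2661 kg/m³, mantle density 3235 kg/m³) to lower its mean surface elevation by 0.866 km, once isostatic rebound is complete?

Net drop Δ = e − u = e − e ρ_c/ρ_m = e (ρ_m − ρ_c)/ρ_m.
e = Δ ρ_m/(ρ_m − ρ_c) = 0.866 km × 3235/574 = 4.88 km.

4.88 km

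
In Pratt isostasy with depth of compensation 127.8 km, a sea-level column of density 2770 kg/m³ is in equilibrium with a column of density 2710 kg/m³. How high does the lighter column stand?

ρ_ref D = ρ (D + h) → h = D (ρ_ref − ρ)/ρ.
h = 127.8 km × (2770 − 2710)/2710 = 2.83 km.

2.83 km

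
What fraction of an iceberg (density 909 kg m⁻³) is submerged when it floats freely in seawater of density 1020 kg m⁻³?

89.1%

Submerged fraction = ρ_obj/ρ_fluid = 909/1020 = 89.1%.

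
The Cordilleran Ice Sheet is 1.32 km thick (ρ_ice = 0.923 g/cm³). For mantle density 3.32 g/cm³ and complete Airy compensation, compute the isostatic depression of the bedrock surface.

Equating mass per unit area of the two columns: the ice load ρ_ice t is balanced by mantle displaced below, ρ_m s.
s = t ρ_ice / ρ_m = 1.32 km × 0.923/3.32 = 0.367 km.

0.367 km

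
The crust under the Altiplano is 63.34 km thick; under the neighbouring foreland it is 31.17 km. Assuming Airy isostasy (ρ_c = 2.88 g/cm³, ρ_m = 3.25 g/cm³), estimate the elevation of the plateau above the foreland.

3.66 km

Excess crust Δ = 63.34 km − 31.17 km = 32.17 km, split between elevation h and root r with h + r = Δ.
Airy balance ρ_c h = (ρ_m − ρ_c) r gives r = h ρ_c/(ρ_m − ρ_c), so h (1 + ρ_c/(ρ_m − ρ_c)) = Δ, i.e. h = Δ (ρ_m − ρ_c)/ρ_m.
h = 32.17 km × 0.37/3.25 = 3.66 km.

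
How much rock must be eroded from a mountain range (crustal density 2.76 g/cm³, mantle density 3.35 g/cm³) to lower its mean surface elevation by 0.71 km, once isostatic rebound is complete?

Net drop Δ = e − u = e − e ρ_c/ρ_m = e (ρ_m − ρ_c)/ρ_m.
e = Δ ρ_m/(ρ_m − ρ_c) = 0.71 km × 3.35/0.59 = 4.03 km.

4.03 km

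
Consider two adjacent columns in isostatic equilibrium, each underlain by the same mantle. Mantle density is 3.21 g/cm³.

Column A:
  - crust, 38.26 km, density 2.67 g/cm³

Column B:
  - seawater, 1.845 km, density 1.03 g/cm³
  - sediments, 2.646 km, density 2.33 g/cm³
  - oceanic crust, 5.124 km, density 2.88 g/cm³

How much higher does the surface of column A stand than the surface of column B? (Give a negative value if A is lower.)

3.93 km

For any compensation level in the mantle, the mantle terms cancel and isostasy reduces to e = (Σt_A − Σt_B) − (Σ(ρt)_A − Σ(ρt)_B) / ρ_m.
Σt_A = 38.26 km; Σt_B = 9.615 km; Σ(ρt)_A = 102.1542; Σ(ρt)_B = 22.82265 (in km·g/cm³).
e = (38.26 − 9.615) − (102.1542 − 22.82265) / 3.21 = 3.93 km.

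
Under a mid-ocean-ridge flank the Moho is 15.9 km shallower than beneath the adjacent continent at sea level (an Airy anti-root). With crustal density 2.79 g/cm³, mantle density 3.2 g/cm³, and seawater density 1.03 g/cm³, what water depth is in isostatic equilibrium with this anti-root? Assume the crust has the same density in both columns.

Replacing a thickness d of crust by seawater at the top must be balanced by replacing crust with mantle at the base: d (ρ_c − ρ_w) = a (ρ_m − ρ_c).
d = a (ρ_m − ρ_c)/(ρ_c − ρ_w) = 15.9 km × 0.41/1.76 = 3.7 km.

3.7 km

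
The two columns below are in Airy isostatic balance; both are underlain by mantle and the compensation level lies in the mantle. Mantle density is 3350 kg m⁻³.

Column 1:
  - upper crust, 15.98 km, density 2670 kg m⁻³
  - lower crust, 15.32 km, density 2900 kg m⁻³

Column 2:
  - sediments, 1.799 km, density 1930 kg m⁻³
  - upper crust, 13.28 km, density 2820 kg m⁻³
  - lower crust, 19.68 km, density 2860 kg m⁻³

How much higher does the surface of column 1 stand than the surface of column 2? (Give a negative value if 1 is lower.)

For any compensation level in the mantle, the mantle terms cancel and isostasy reduces to e = (Σt_1 − Σt_2) − (Σ(ρt)_1 − Σ(ρt)_2) / ρ_m.
Σt_1 = 31.3 km; Σt_2 = 34.759 km; Σ(ρt)_1 = 87094.6; Σ(ρt)_2 = 97206.47 (in km·kg m⁻³).
e = (31.3 − 34.759) − (87094.6 − 97206.47) / 3350 = −0.441 km.

−0.441 km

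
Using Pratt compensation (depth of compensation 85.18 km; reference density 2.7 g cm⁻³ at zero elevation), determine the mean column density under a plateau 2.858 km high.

2.61 g cm⁻³

Pratt balance: ρ_ref D = ρ (D + h).
ρ = ρ_ref D/(D + h) = 2.7 × 85.18 km/(85.18 km + 2.858 km) = 2.61 g cm⁻³.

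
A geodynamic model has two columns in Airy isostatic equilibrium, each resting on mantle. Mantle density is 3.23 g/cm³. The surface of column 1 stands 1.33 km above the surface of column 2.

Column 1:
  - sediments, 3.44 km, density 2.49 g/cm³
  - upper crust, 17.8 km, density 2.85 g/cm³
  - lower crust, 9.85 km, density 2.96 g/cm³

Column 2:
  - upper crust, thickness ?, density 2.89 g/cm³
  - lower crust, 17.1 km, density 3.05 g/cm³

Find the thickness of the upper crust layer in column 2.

13.5 km

Take the compensation level at the base of the deeper column (depth z_c below the surface of column 1) and equate Σ ρ_i t_i down to z_c; mantle fills any gap and the z_c terms cancel.
Column 1: 3.44×2.49 + 17.8×2.85 + 9.85×2.96 + (z_c − 31.09)×3.23
Column 2: 1.33×0 + x×2.89 + 17.1×3.05 + (z_c − 1.33 − 17.1 − x)×3.23
The z_c×3.23 term appears on both sides and cancels. Collect the known terms of each column as K = Σ(ρt)_known − 3.23 × (depth of known layers): K_1 = 88.4516 − 3.23×31.09 = −11.9691; K_2 = 52.155 − 3.23×(1.33 + 17.1) = −7.3739.
Balance: K_1 = K_2 − x×(3.23 − 2.89), so x = (K_2 − K_1)/(3.23 − 2.89) = 4.5952/0.34 = 13.5 km.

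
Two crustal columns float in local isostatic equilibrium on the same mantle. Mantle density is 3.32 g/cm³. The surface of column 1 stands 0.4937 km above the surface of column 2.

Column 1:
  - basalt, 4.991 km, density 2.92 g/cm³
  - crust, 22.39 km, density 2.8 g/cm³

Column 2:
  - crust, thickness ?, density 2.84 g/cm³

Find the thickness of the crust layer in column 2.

Take the compensation level at the base of the deeper column (depth z_c below the surface of column 1) and equate Σ ρ_i t_i down to z_c; mantle fills any gap and the z_c terms cancel.
Column 1: 4.991×2.92 + 22.39×2.8 + (z_c − 27.381)×3.32
Column 2: 0.4937×0 + x×2.84 + (z_c − 0.4937 − 0 − x)×3.32
The z_c×3.32 term appears on both sides and cancels. Collect the known terms of each column as K = Σ(ρt)_known − 3.32 × (depth of known layers): K_1 = 77.26572 − 3.32×27.381 = −13.6392; K_2 = 0 − 3.32×(0.4937 + 0) = −1.639084.
Balance: K_1 = K_2 − x×(3.32 − 2.84), so x = (K_2 − K_1)/(3.32 − 2.84) = 12.0001/0.48 = 25 km.

25 km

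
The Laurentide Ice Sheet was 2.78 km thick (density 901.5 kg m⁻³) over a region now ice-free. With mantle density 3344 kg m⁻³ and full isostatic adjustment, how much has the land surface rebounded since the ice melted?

Removing the load lets mantle flow back in; uplift u satisfies ρ_ice t = ρ_m u.
u = t ρ_ice/ρ_m = 2.78 km × 901.5/3344 = 0.749 km.

0.749 km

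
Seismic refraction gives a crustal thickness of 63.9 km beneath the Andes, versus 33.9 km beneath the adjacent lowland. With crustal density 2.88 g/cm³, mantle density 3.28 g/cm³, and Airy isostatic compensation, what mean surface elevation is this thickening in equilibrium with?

Excess crust Δ = 63.9 km − 33.9 km = 30 km, split between elevation h and root r with h + r = Δ.
Airy balance ρ_c h = (ρ_m − ρ_c) r gives r = h ρ_c/(ρ_m − ρ_c), so h (1 + ρ_c/(ρ_m − ρ_c)) = Δ, i.e. h = Δ (ρ_m − ρ_c)/ρ_m.
h = 30 km × 0.4/3.28 = 3.66 km.

3.66 km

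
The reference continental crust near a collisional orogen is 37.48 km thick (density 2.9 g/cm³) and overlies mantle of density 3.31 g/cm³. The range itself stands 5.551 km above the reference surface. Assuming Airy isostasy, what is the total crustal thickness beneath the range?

82.3 km

Root depth r = h ρ_c / (ρ_m − ρ_c) = 5.551 km × 2.9 / 0.41 = 39.26 km.
Total thickness = T + h + r = 37.48 km + 5.551 km + 39.26 km = 82.3 km.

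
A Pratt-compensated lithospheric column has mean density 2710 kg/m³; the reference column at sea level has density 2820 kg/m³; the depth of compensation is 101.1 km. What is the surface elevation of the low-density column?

ρ_ref D = ρ (D + h) → h = D (ρ_ref − ρ)/ρ.
h = 101.1 km × (2820 − 2710)/2710 = 4.1 km.

4.1 km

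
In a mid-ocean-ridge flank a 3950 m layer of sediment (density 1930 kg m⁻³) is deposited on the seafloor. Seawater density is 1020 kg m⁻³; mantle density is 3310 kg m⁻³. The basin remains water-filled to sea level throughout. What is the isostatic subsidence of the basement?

Submarine loading: the sediment displaces seawater, and the subsidence is in turn flooded, so s (ρ_m − ρ_w) = t (ρ_sed − ρ_w).
s = 3950 m × (1930 − 1020) / (3310 − 1020) = 1570 m.

1570 m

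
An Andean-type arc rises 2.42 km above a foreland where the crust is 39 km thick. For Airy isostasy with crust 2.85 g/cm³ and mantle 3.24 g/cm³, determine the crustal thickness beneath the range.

59.1 km

Root depth r = h ρ_c / (ρ_m − ρ_c) = 2.42 km × 2.85 / 0.39 = 17.68 km.
Total thickness = T + h + r = 39 km + 2.42 km + 17.68 km = 59.1 km.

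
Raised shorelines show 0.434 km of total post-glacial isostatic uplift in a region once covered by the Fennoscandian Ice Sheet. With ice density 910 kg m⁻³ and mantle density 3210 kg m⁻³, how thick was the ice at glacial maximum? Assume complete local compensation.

1.53 km

u = t ρ_ice/ρ_m → t = u ρ_m/ρ_ice = 0.434 km × 3210/910 = 1.53 km.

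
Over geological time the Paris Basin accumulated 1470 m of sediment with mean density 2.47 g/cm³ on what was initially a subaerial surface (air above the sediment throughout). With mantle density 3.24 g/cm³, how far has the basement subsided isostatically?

Subaerial load: s = t ρ_sed / ρ_m = 1470 m × 2.47/3.24 = 1120 m.

1120 m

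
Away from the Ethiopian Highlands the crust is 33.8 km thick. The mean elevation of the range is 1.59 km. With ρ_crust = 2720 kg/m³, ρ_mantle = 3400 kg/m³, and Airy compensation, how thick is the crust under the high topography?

Root depth r = h ρ_c / (ρ_m − ρ_c) = 1.59 km × 2720 / 680 = 6.36 km.
Total thickness = T + h + r = 33.8 km + 1.59 km + 6.36 km = 41.8 km.

41.8 km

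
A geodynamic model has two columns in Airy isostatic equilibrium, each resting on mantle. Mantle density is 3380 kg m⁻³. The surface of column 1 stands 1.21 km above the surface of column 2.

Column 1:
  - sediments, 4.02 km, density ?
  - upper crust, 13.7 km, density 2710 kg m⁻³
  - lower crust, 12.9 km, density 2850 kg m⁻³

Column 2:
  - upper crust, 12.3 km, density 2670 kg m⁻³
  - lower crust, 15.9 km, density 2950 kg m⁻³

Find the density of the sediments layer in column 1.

2470 kg m⁻³

Take the compensation level at the base of the deeper column (depth z_c below the surface of column 1) and equate Σ ρ_i t_i down to z_c; mantle fills any gap and the z_c terms cancel.
Column 1: 4.02×ρ + 13.7×2710 + 12.9×2850 + (z_c − 30.62)×3380
Column 2: 1.21×0 + 12.3×2670 + 15.9×2950 + (z_c − 1.21 − 28.2)×3380
The z_c×3380 term appears on both sides and cancels. Collect the known terms of each column as K = Σ(ρt)_known − 3380 × (depth of known layers): K_1 = 73892 − 3380×30.62 = −29603.6; K_2 = 79746 − 3380×(1.21 + 28.2) = −19659.8.
Balance: K_1 + 4.02×ρ = K_2, so ρ = (K_2 − K_1)/4.02 = 9943.8/4.02 = 2470 kg m⁻³.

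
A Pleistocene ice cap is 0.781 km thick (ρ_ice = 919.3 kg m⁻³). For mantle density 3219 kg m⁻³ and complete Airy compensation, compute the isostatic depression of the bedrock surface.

0.223 km

For local isostatic compensation: the ice load ρ_ice t is balanced by mantle displaced below, ρ_m s.
s = t ρ_ice / ρ_m = 0.781 km × 919.3/3219 = 0.223 km.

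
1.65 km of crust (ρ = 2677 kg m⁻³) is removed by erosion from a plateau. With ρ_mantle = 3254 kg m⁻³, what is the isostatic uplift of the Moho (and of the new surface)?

1.36 km

Unloading: uplift u = e ρ_c/ρ_m = 1.65 km × 2677/3254 = 1.36 km.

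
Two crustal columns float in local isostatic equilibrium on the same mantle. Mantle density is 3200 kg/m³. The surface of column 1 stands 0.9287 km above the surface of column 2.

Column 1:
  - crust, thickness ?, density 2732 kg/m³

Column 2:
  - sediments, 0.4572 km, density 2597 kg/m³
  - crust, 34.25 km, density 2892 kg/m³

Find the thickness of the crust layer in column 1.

Take the compensation level at the base of the deeper column (depth z_c below the surface of column 1) and equate Σ ρ_i t_i down to z_c; mantle fills any gap and the z_c terms cancel.
Column 1: x×2732 + (z_c − 0 − x)×3200
Column 2: 0.9287×0 + 0.4572×2597 + 34.25×2892 + (z_c − 0.9287 − 34.7072)×3200
The z_c×3200 term appears on both sides and cancels. Collect the known terms of each column as K = Σ(ρt)_known − 3200 × (depth of known layers): K_1 = 0 − 3200×0 = 0; K_2 = 100238.348 − 3200×(0.9287 + 34.7072) = −13796.5316.
Balance: K_1 − x×(3200 − 2732) = K_2, so x = (K_1 − K_2)/(3200 − 2732) = 13796.5/468 = 29.5 km.

29.5 km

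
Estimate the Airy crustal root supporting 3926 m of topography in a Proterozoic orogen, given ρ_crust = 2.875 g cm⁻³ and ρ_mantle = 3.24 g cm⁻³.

30900 m

Equating mass per unit area of the two columns: the weight of the topography is balanced by the buoyancy of the root, ρ_c h = (ρ_m − ρ_c) r.
r = h · ρ_c / (ρ_m − ρ_c) = 3926 m × 2.875 / (3.24 − 2.875) = 30900 m.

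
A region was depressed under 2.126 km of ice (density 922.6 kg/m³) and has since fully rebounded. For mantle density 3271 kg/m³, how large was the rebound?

0.6 km

Removing the load lets mantle flow back in; uplift u satisfies ρ_ice t = ρ_m u.
u = t ρ_ice/ρ_m = 2.126 km × 922.6/3271 = 0.6 km.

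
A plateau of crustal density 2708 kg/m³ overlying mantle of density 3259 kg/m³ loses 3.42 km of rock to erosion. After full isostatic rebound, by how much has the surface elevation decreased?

0.578 km

Rebound u = e ρ_c/ρ_m = 3.42 km × 2708/3259 = 2.842 km.
Net surface drop = e − u = 3.42 km − 2.842 km = e (ρ_m − ρ_c)/ρ_m = 0.578 km.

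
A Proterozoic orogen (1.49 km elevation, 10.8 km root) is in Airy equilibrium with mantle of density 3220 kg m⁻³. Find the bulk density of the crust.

2830 kg m⁻³

ρ_c h = (ρ_m − ρ_c) r → ρ_c (h + r) = ρ_m r → ρ_c = ρ_m r / (h + r).
ρ_c = 3220 × 10.8 km / (1.49 km + 10.8 km) = 2830 kg m⁻³.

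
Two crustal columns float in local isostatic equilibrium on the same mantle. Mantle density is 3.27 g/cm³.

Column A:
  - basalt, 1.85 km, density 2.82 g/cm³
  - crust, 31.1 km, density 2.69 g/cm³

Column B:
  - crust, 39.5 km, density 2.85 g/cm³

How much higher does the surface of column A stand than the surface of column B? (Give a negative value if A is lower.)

0.697 km

For any compensation level in the mantle, the mantle terms cancel and isostasy reduces to e = (Σt_A − Σt_B) − (Σ(ρt)_A − Σ(ρt)_B) / ρ_m.
Σt_A = 32.95 km; Σt_B = 39.5 km; Σ(ρt)_A = 88.876; Σ(ρt)_B = 112.575 (in km·g/cm³).
e = (32.95 − 39.5) − (88.876 − 112.575) / 3.27 = 0.697 km.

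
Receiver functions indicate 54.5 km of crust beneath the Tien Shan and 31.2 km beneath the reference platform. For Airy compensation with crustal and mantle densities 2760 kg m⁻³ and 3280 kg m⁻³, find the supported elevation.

Excess crust Δ = 54.5 km − 31.2 km = 23.3 km, split between elevation h and root r with h + r = Δ.
Airy balance ρ_c h = (ρ_m − ρ_c) r gives r = h ρ_c/(ρ_m − ρ_c), so h (1 + ρ_c/(ρ_m − ρ_c)) = Δ, i.e. h = Δ (ρ_m − ρ_c)/ρ_m.
h = 23.3 km × 520/3280 = 3.69 km.

3.69 km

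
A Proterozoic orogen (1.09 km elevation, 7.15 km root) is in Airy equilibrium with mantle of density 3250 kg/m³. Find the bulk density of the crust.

ρ_c h = (ρ_m − ρ_c) r → ρ_c (h + r) = ρ_m r → ρ_c = ρ_m r / (h + r).
ρ_c = 3250 × 7.15 km / (1.09 km + 7.15 km) = 2820 kg/m³.

2820 kg/m³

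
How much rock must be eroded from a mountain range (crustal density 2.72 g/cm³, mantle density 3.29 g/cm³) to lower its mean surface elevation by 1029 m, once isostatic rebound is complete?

Net drop Δ = e − u = e − e ρ_c/ρ_m = e (ρ_m − ρ_c)/ρ_m.
e = Δ ρ_m/(ρ_m − ρ_c) = 1029 m × 3.29/0.57 = 5940 m.

5940 m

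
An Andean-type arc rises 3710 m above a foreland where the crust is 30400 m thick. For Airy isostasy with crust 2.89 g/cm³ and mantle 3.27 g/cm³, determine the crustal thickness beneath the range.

Root depth r = h ρ_c / (ρ_m − ρ_c) = 3710 m × 2.89 / 0.38 = 28220 m.
Total thickness = T + h + r = 30400 m + 3710 m + 28220 m = 62300 m.

62300 m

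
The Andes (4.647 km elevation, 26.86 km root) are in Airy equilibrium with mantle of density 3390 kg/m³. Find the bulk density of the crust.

ρ_c h = (ρ_m − ρ_c) r → ρ_c (h + r) = ρ_m r → ρ_c = ρ_m r / (h + r).
ρ_c = 3390 × 26.86 km / (4.647 km + 26.86 km) = 2890 kg/m³.

2890 kg/m³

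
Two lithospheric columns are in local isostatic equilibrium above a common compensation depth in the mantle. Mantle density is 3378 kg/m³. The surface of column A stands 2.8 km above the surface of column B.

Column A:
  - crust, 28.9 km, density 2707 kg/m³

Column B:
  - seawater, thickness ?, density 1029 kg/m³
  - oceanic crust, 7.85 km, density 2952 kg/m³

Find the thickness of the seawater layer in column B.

2.81 km

Take the compensation level at the base of the deeper column (depth z_c below the surface of column A) and equate Σ ρ_i t_i down to z_c; mantle fills any gap and the z_c terms cancel.
Column A: 28.9×2707 + (z_c − 28.9)×3378
Column B: 2.8×0 + x×1029 + 7.85×2952 + (z_c − 2.8 − 7.85 − x)×3378
The z_c×3378 term appears on both sides and cancels. Collect the known terms of each column as K = Σ(ρt)_known − 3378 × (depth of known layers): K_A = 78232.3 − 3378×28.9 = −19391.9; K_B = 23173.2 − 3378×(2.8 + 7.85) = −12802.5.
Balance: K_A = K_B − x×(3378 − 1029), so x = (K_B − K_A)/(3378 − 1029) = 6589.4/2349 = 2.81 km.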